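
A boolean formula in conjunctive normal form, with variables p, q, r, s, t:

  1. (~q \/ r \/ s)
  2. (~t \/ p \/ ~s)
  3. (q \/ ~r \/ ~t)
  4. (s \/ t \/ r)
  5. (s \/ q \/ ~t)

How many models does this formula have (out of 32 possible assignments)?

Split on s, then t.
  s=1, t=1: remaining (p,q,r) ∈ {(1,0,0); (1,1,0); (1,1,1)} — 3.
  s=1, t=0: p, q, r free → 2^3 = 8.
  s=0, t=1: remaining (p,q,r) ∈ {(0,1,1); (1,1,1)} — 2.
  s=0, t=0: remaining (p,q,r) ∈ {(0,0,1); (0,1,1); (1,0,1); (1,1,1)} — 4.
Total: 3 + 8 + 2 + 4 = 17.

17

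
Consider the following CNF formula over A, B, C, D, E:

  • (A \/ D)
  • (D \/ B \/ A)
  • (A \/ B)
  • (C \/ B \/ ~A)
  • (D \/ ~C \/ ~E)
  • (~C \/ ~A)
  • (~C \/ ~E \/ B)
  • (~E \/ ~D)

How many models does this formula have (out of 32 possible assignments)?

The models are:
  A=0 B=1 C=0 D=1 E=0
  A=0 B=1 C=1 D=1 E=0
  A=1 B=1 C=0 D=0 E=0
  A=1 B=1 C=0 D=0 E=1
  A=1 B=1 C=0 D=1 E=0
Count: 5.

5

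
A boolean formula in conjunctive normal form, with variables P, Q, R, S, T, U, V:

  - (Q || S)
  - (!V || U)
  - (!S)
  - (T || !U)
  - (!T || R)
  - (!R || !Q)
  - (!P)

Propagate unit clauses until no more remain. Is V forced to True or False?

False

(!S) stands alone — S = False.
(Q || S): since S = False, the clause reduces to (Q). Q = True.
(!R || !Q) with Q = True leaves only !R, so R = False.
In (R || !T), R is now false; !T must hold, so T = False.
(!U || T): since T = False, the clause reduces to (!U). U = False.
(U || !V) with U = False leaves only !V, so V = False.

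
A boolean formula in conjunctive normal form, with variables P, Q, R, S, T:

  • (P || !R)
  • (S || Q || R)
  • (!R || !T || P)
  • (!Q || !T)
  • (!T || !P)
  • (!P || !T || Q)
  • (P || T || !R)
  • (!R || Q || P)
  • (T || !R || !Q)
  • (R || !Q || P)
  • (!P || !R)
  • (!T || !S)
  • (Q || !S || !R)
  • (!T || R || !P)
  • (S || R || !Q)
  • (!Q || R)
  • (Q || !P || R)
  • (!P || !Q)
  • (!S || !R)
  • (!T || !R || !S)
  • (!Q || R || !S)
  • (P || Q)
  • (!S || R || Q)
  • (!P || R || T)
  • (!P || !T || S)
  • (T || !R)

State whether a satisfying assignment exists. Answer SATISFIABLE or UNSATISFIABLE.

UNSATISFIABLE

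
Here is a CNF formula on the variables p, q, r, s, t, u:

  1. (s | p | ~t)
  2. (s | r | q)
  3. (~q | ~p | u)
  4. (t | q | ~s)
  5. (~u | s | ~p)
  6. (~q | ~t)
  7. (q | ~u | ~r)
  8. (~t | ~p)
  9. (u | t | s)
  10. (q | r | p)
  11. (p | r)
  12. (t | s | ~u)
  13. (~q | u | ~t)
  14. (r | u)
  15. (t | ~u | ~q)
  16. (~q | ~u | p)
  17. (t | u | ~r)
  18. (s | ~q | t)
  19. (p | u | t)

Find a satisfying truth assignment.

p = F, q = F, r = T, s = T, t = T, u = F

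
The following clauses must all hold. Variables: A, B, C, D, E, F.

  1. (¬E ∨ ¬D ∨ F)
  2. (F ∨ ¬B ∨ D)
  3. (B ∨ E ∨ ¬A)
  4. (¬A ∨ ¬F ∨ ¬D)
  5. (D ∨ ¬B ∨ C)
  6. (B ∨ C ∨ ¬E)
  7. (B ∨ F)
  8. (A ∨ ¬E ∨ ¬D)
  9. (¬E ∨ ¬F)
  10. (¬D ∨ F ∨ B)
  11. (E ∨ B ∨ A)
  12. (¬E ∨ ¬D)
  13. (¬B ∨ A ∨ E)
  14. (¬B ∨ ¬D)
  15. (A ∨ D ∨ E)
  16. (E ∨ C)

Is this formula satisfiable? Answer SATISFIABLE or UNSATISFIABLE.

SATISFIABLE

Pure literal: C appears only positively; assign C = True.
Set A = True and propagate.
Branch on B: take B = True.
  then D is forced to False.
  then F is forced to True.
  then E is forced to False.
So A=T, B=T, C=T, D=F, E=F, F=T is a satisfying assignment.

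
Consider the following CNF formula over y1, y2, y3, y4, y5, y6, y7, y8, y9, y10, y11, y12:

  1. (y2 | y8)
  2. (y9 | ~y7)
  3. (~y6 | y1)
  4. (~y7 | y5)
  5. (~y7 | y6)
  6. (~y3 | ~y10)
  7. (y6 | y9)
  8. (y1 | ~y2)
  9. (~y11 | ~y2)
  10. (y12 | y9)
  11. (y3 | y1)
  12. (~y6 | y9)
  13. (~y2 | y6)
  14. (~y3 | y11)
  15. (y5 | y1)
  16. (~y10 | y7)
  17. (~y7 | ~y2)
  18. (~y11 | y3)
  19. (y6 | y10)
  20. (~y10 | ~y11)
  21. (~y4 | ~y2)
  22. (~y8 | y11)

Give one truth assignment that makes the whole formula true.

y1 occurs only positively in the remaining clauses — set y1 = True.
y4 occurs only negated in the remaining clauses — set y4 = False.
Try y2 = True.
  then y11 is forced to False.
  then y6 is forced to True.
  then y9 is forced to True.
  then y3 is forced to False.
  then y7 is forced to False.
  then y10 is forced to False.
  then y8 is forced to False.
y5, y12 are now unconstrained; take y5 = True, y12 = False.
Every clause has at least one true literal under this assignment.

y1 = T, y2 = T, y3 = F, y4 = F, y5 = T, y6 = T, y7 = F, y8 = F, y9 = T, y10 = F, y11 = F, y12 = F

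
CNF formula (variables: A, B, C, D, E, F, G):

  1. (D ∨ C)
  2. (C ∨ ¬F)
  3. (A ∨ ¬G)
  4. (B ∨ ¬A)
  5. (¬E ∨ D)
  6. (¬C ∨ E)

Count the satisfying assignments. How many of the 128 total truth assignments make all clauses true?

Case analysis on C and A:
  C=T, A=T: remaining (B,D,E,F,G) ∈ {(T,T,T,F,F); (T,T,T,F,T); (T,T,T,T,F); (T,T,T,T,T)} — 4.
  C=T, A=F: remaining (B,D,E,F,G) ∈ {(F,T,T,F,F); (F,T,T,T,F); (T,T,T,F,F); (T,T,T,T,F)} — 4.
  C=F, A=T: remaining (B,D,E,F,G) ∈ {(T,T,F,F,F); (T,T,F,F,T); (T,T,T,F,F); (T,T,T,F,T)} — 4.
  C=F, A=F: remaining (B,D,E,F,G) ∈ {(F,T,F,F,F); (F,T,T,F,F); (T,T,F,F,F); (T,T,T,F,F)} — 4.
Total: 4 + 4 + 4 + 4 = 16.

16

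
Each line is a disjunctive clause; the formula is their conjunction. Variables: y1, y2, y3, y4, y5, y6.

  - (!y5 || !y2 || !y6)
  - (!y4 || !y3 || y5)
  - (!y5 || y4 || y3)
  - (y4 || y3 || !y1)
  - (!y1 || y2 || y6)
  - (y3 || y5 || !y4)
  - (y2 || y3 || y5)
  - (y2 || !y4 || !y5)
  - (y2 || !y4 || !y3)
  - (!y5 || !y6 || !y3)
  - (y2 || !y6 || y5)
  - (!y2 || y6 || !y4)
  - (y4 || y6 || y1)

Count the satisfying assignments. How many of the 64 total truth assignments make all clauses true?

5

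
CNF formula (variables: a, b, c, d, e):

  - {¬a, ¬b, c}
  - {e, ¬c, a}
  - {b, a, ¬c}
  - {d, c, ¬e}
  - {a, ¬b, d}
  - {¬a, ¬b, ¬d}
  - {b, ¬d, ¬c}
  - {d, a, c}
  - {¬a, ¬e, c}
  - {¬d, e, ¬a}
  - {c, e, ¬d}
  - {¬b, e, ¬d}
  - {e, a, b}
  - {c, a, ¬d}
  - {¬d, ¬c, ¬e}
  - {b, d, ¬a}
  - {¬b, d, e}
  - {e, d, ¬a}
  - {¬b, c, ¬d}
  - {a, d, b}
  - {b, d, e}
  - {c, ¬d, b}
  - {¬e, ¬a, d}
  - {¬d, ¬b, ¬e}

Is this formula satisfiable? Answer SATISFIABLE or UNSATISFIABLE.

UNSATISFIABLE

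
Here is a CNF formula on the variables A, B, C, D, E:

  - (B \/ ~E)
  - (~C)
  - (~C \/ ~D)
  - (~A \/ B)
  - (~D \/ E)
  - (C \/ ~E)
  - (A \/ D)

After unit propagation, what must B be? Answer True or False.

(~C) is a unit clause: C = False.
(~E \/ C) with C = False leaves only ~E, so E = False.
(E \/ ~D): since E = False, the clause reduces to (~D). D = False.
(D \/ A): since D = False, the clause reduces to (A). A = True.
From (B \/ ~A) and A = True: B = True.

True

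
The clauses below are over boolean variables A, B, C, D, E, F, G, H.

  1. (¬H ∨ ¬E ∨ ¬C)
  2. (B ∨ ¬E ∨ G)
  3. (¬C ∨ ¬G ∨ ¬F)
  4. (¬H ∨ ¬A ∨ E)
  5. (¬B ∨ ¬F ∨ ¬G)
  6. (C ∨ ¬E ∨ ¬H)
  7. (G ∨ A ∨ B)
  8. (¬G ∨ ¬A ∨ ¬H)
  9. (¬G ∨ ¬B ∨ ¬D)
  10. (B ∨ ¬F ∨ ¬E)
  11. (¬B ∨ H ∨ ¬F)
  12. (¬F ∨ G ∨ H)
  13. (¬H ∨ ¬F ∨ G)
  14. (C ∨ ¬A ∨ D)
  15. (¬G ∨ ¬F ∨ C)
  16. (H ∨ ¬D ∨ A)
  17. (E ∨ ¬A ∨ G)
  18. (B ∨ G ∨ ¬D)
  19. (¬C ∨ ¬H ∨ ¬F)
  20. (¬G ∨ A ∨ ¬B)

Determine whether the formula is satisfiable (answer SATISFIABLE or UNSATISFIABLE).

SATISFIABLE

F occurs only negated in the remaining clauses — set F = False.
Set A = True and propagate.
The remaining clauses are satisfied by B = True, C = True, D = False, E = False, G = True, H = False.
So A=T, B=T, C=T, D=F, E=F, F=F, G=T, H=F is a satisfying assignment.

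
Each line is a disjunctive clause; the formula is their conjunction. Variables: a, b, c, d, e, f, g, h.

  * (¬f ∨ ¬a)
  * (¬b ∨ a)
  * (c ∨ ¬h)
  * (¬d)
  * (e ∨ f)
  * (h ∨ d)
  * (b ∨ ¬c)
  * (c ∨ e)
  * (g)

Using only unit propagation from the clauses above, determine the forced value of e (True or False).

Unit clause (¬d) sets d = False.
(h ∨ d) with d = False leaves only h, so h = True.
(¬h ∨ c): since h = True, the clause reduces to (c). c = True.
(b ∨ ¬c): since c = True, the clause reduces to (b). b = True.
(¬b ∨ a) with b = True leaves only a, so a = True.
(¬f ∨ ¬a): since a = True, the clause reduces to (¬f). f = False.
(f ∨ e) with f = False leaves only e, so e = True.

True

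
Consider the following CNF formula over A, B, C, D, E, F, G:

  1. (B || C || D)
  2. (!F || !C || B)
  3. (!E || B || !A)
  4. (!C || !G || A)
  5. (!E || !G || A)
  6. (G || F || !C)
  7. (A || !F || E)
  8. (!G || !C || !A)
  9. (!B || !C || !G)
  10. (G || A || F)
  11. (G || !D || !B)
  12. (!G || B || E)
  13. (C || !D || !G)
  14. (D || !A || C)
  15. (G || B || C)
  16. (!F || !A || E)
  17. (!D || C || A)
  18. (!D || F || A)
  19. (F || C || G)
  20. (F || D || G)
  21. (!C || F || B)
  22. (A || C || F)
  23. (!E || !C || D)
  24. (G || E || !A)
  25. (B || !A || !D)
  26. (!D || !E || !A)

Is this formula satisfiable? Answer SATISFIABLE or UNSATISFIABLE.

Set A = False and propagate.
Try B = True.
For the remaining variables, C = False, D = False, E = True, F = True, G = False works.
So A = False, B = True, C = False, D = False, E = True, F = True, G = False is a satisfying assignment.

SATISFIABLE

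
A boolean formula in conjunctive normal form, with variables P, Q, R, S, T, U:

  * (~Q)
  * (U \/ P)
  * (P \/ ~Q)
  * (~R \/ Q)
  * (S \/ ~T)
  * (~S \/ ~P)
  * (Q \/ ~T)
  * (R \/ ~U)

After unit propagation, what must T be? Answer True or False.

False

Unit clause (~Q) sets Q = False.
In (~R \/ Q), Q is now false; ~R must hold, so R = False.
From (~T \/ Q) and Q = False: T = False.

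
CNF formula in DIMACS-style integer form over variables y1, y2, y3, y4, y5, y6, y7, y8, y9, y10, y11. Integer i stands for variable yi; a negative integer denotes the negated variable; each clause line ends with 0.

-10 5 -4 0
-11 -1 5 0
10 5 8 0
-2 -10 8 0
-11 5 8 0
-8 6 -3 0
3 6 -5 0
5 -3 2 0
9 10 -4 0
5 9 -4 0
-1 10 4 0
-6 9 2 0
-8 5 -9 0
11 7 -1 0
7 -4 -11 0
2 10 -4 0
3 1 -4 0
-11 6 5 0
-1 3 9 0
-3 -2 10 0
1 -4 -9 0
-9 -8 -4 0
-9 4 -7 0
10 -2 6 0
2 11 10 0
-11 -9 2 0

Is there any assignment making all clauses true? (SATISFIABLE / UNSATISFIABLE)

Try y1 = False.
Branch on y2: take y2 = True.
For the remaining variables, y3 = False, y4 = False, y5 = False, y6 = True, y7 = True, y8 = True, y9 = False, y10 = False, y11 = True works.
So y1 = False  y2 = True  y3 = False  y4 = False  y5 = False  y6 = True  y7 = True  y8 = True  y9 = False  y10 = False  y11 = True is a satisfying assignment.

SATISFIABLE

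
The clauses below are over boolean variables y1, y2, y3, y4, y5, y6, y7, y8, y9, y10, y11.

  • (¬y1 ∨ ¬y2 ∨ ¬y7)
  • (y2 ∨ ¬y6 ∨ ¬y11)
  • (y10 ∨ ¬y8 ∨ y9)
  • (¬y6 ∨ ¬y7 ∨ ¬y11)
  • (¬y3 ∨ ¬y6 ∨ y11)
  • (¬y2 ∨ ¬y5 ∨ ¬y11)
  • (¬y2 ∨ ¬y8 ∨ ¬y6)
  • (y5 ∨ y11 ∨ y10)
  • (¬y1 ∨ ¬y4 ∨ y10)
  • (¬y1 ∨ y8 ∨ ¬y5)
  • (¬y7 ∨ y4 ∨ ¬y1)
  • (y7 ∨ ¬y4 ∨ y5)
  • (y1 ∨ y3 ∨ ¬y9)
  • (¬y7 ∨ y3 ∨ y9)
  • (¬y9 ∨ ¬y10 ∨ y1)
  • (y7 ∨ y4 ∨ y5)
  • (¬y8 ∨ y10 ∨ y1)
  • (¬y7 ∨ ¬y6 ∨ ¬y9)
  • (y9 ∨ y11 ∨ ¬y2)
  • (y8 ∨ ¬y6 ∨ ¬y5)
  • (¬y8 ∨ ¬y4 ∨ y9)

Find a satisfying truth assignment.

y1 = 0, y2 = 1, y3 = 1, y4 = 1, y5 = 0, y6 = 0, y7 = 1, y8 = 0, y9 = 1, y10 = 0, y11 = 1

Check each clause:
  1. (¬y1 ∨ ¬y7 ∨ ¬y2) — ¬y1 is true.
  2. (¬y6 ∨ y2 ∨ ¬y11) — y2 is true.
  3. (y10 ∨ y9 ∨ ¬y8) — ¬y8 is true.
  4. (¬y11 ∨ ¬y6 ∨ ¬y7) — ¬y6 is true.
  5. (y11 ∨ ¬y6 ∨ ¬y3) — ¬y6 is true.
  6. (¬y5 ∨ ¬y11 ∨ ¬y2) — ¬y5 is true.
  7. (¬y2 ∨ ¬y8 ∨ ¬y6) — ¬y8 is true.
  8. (y11 ∨ y5 ∨ y10) — y11 is true.
  9. (y10 ∨ ¬y1 ∨ ¬y4) — ¬y1 is true.
  10. (¬y1 ∨ y8 ∨ ¬y5) — ¬y5 is true.
  11. (¬y7 ∨ ¬y1 ∨ y4) — y4 is true.
  12. (y5 ∨ y7 ∨ ¬y4) — y7 is true.
  13. (y1 ∨ ¬y9 ∨ y3) — y3 is true.
  14. (y9 ∨ ¬y7 ∨ y3) — y3 is true.
  15. (¬y10 ∨ ¬y9 ∨ y1) — ¬y10 is true.
  16. (y5 ∨ y7 ∨ y4) — y4 is true.
  17. (y1 ∨ ¬y8 ∨ y10) — ¬y8 is true.
  18. (¬y9 ∨ ¬y6 ∨ ¬y7) — ¬y6 is true.
  19. (y9 ∨ ¬y2 ∨ y11) — y9 is true.
  20. (y8 ∨ ¬y5 ∨ ¬y6) — ¬y6 is true.
  21. (¬y4 ∨ ¬y8 ∨ y9) — ¬y8 is true.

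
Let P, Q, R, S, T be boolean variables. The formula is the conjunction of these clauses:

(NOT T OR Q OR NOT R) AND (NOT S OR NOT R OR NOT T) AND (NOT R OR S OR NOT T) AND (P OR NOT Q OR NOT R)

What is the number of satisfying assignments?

Case analysis on R and T:
  R=T, T=T: a clause becomes empty — 0.
  R=T, T=F: S free; 3 ways for (P,Q) × 2^1 = 6.
  R=F, T=T: P, Q, S free → 2^3 = 8.
  R=F, T=F: P, Q, S free → 2^3 = 8.
Total: 0 + 6 + 8 + 8 = 22.

22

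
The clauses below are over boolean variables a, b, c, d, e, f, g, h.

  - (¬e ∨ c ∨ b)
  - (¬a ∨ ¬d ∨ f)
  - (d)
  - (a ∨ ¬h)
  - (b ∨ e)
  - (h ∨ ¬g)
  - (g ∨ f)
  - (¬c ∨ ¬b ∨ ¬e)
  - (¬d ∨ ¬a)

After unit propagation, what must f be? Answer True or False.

Unit clause (d) sets d = True.
In (¬a ∨ ¬d), ¬d is now false; ¬a must hold, so a = False.
In (¬h ∨ a), a is now false; ¬h must hold, so h = False.
(¬g ∨ h): since h = False, the clause reduces to (¬g). g = False.
From (f ∨ g) and g = False: f = True.

True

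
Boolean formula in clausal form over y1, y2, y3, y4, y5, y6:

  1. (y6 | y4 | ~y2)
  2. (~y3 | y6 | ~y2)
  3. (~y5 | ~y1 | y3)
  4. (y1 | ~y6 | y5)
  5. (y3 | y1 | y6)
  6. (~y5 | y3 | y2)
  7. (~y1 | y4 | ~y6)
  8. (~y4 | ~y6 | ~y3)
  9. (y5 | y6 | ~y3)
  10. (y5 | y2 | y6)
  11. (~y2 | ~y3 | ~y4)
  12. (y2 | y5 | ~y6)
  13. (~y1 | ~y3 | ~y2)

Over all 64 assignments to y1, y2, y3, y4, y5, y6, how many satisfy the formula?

10

Split on y6, then y3.
  y6=T, y3=T: remaining (y1,y2,y4,y5) ∈ {(F,F,F,T); (F,T,F,T)} — 2.
  y6=T, y3=F: remaining (y1,y2,y4,y5) ∈ {(F,T,F,T); (F,T,T,T); (T,T,T,F)} — 3.
  y6=F, y3=T: remaining (y1,y2,y4,y5) ∈ {(F,F,F,T); (F,F,T,T); (T,F,F,T); (T,F,T,T)} — 4.
  y6=F, y3=F: remaining (y1,y2,y4,y5) ∈ {(T,T,T,F)} — 1.
Total: 2 + 3 + 4 + 1 = 10.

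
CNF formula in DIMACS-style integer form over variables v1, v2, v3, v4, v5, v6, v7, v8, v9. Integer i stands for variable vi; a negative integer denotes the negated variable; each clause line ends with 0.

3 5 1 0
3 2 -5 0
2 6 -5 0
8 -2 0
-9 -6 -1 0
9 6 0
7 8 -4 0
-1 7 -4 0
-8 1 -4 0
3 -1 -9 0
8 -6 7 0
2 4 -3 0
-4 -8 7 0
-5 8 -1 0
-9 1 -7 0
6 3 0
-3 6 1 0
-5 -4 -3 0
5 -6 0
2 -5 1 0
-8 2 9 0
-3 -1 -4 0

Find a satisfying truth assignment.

v1=True  v2=True  v3=True  v4=False  v5=False  v6=False  v7=False  v8=True  v9=True

Set v1 = True and propagate.
The remaining clauses are satisfied by v2 = True, v3 = True, v4 = False, v5 = False, v6 = False, v7 = False, v8 = True, v9 = True.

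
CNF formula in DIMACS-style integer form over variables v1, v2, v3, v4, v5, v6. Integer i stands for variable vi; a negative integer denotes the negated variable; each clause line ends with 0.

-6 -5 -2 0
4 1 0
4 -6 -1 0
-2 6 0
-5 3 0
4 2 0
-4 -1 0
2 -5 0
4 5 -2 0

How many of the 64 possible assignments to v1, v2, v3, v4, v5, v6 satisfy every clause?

Satisfying assignments:
  v1=F v2=F v3=F v4=T v5=F v6=F
  v1=F v2=F v3=F v4=T v5=F v6=T
  v1=F v2=F v3=T v4=T v5=F v6=F
  v1=F v2=F v3=T v4=T v5=F v6=T
  v1=F v2=T v3=F v4=T v5=F v6=T
  v1=F v2=T v3=T v4=T v5=F v6=T
Count: 6.

6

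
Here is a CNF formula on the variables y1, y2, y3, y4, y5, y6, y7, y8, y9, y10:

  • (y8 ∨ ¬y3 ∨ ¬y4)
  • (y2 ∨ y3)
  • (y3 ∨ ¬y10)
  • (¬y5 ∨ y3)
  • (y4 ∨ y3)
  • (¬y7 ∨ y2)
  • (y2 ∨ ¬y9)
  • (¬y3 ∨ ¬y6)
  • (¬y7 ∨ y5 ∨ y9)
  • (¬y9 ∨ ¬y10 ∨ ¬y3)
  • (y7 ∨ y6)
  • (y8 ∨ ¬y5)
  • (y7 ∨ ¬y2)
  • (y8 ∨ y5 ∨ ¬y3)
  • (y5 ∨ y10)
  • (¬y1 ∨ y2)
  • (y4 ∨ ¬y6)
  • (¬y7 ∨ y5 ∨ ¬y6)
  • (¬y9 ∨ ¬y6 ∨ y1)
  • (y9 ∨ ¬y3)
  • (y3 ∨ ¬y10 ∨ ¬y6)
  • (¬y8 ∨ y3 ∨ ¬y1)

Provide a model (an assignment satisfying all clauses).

y1=1, y2=1, y3=1, y4=0, y5=1, y6=0, y7=1, y8=1, y9=1, y10=0

Branch on y1: take y1 = True.
  then y2 is forced to True.
  then y7 is forced to True.
Set y3 = True and propagate.
  then y6 is forced to False.
  then y9 is forced to True.
  then y10 is forced to False.
  then y5 is forced to True.
  then y8 is forced to True.
y4 is now unconstrained; take y4 = False.
Check each clause:
  1. (¬y4 ∨ y8 ∨ ¬y3) — y8 is true.
  2. (y2 ∨ y3) — y2 is true.
  3. (¬y10 ∨ y3) — y3 is true.
  4. (¬y5 ∨ y3) — y3 is true.
  5. (y3 ∨ y4) — y3 is true.
  6. (y2 ∨ ¬y7) — y2 is true.
  7. (y2 ∨ ¬y9) — y2 is true.
  8. (¬y3 ∨ ¬y6) — ¬y6 is true.
  9. (y9 ∨ ¬y7 ∨ y5) — y5 is true.
  10. (¬y10 ∨ ¬y3 ∨ ¬y9) — ¬y10 is true.
  11. (y7 ∨ y6) — y7 is true.
  12. (y8 ∨ ¬y5) — y8 is true.
  13. (y7 ∨ ¬y2) — y7 is true.
  14. (y8 ∨ ¬y3 ∨ y5) — y8 is true.
  15. (y5 ∨ y10) — y5 is true.
  16. (y2 ∨ ¬y1) — y2 is true.
  17. (y4 ∨ ¬y6) — ¬y6 is true.
  18. (¬y6 ∨ y5 ∨ ¬y7) — ¬y6 is true.
  19. (y1 ∨ ¬y9 ∨ ¬y6) — y1 is true.
  20. (¬y3 ∨ y9) — y9 is true.
  21. (y3 ∨ ¬y6 ∨ ¬y10) — ¬y6 is true.
  22. (¬y8 ∨ ¬y1 ∨ y3) — y3 is true.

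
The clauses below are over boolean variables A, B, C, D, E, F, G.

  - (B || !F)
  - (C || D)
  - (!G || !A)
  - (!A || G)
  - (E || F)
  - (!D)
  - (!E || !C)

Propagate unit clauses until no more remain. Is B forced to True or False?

True

(!D) stands alone — D = False.
From (D || C) and D = False: C = True.
In (!C || !E), !C is now false; !E must hold, so E = False.
(E || F) with E = False leaves only F, so F = True.
From (!F || B) and F = True: B = True.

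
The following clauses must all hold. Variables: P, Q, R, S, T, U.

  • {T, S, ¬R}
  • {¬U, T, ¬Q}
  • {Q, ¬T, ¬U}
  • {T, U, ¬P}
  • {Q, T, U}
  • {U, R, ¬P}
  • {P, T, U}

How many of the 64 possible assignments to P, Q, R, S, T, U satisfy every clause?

26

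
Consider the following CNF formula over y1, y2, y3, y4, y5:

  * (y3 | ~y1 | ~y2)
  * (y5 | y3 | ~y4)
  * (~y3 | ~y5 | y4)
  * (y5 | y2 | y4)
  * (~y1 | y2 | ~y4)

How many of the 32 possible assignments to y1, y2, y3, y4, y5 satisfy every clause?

14

Split on y4, then y2.
  y4=T, y2=T: 5 of the 8 assignments to (y1,y3,y5) work.
  y4=T, y2=F: remaining (y1,y3,y5) ∈ {(F,F,T); (F,T,F); (F,T,T)} — 3.
  y4=F, y2=T: remaining (y1,y3,y5) ∈ {(F,F,F); (F,F,T); (F,T,F); (T,T,F)} — 4.
  y4=F, y2=F: remaining (y1,y3,y5) ∈ {(F,F,T); (T,F,T)} — 2.
Total: 5 + 3 + 4 + 2 = 14.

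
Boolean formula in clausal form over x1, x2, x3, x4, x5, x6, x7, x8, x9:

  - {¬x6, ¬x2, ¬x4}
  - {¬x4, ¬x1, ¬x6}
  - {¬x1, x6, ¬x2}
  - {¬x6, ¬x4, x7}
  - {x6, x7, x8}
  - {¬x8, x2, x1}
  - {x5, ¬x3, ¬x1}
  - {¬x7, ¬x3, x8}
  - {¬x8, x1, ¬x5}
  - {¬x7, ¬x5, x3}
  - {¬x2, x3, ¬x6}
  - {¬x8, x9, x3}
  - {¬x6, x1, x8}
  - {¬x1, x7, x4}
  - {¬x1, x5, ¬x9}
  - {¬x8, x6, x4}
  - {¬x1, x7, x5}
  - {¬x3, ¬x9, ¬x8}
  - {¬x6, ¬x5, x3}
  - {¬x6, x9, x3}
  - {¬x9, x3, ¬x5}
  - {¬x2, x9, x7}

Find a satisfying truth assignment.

x1=F, x2=F, x3=F, x4=T, x5=F, x6=F, x7=T, x8=F, x9=F

Set x1 = False and propagate.
Branch on x2: take x2 = False.
  then x8 is forced to False.
  then x6 is forced to False.
  then x7 is forced to True.
  then x3 is forced to False.
  then x5 is forced to False.
x4, x9 are now unconstrained; take x4 = True, x9 = False.
Every clause has at least one true literal under this assignment.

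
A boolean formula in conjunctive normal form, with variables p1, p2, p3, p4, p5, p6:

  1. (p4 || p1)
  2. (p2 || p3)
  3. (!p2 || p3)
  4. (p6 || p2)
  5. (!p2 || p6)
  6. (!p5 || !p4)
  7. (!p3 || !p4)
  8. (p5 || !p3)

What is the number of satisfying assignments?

2

Satisfying assignments:
  p1=T p2=F p3=T p4=F p5=T p6=T
  p1=T p2=T p3=T p4=F p5=T p6=T
Count: 2.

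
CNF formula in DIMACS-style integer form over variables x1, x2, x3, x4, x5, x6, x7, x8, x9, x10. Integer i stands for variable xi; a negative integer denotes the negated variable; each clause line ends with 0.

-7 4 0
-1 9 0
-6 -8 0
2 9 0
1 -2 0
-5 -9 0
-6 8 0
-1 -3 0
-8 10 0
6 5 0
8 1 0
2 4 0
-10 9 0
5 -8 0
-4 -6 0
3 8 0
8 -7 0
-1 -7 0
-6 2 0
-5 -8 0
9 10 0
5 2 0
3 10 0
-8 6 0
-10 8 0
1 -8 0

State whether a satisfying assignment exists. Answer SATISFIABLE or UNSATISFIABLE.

UNSATISFIABLE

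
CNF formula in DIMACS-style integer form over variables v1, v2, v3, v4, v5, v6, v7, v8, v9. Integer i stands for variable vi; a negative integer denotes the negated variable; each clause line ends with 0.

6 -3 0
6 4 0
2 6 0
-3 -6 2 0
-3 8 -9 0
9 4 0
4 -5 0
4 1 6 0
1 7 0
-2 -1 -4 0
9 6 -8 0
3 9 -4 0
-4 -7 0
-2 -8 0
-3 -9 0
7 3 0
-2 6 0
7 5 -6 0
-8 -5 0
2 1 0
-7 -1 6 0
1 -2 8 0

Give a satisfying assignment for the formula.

v1=T, v2=F, v3=F, v4=F, v5=F, v6=T, v7=T, v8=F, v9=T

Check each clause:
  1. (v6 OR NOT v3) — NOT v3 is true.
  2. (v4 OR v6) — v6 is true.
  3. (v2 OR v6) — v6 is true.
  4. (NOT v3 OR v2 OR NOT v6) — NOT v3 is true.
  5. (v8 OR NOT v9 OR NOT v3) — NOT v3 is true.
  6. (v9 OR v4) — v9 is true.
  7. (NOT v5 OR v4) — NOT v5 is true.
  8. (v1 OR v4 OR v6) — v1 is true.
  9. (v1 OR v7) — v1 is true.
  10. (NOT v1 OR NOT v4 OR NOT v2) — NOT v4 is true.
  11. (v6 OR NOT v8 OR v9) — NOT v8 is true.
  12. (NOT v4 OR v9 OR v3) — v9 is true.
  13. (NOT v4 OR NOT v7) — NOT v4 is true.
  14. (NOT v8 OR NOT v2) — NOT v8 is true.
  15. (NOT v9 OR NOT v3) — NOT v3 is true.
  16. (v3 OR v7) — v7 is true.
  17. (v6 OR NOT v2) — v6 is true.
  18. (v7 OR NOT v6 OR v5) — v7 is true.
  19. (NOT v8 OR NOT v5) — NOT v8 is true.
  20. (v1 OR v2) — v1 is true.
  21. (NOT v7 OR v6 OR NOT v1) — v6 is true.
  22. (NOT v2 OR v1 OR v8) — v1 is true.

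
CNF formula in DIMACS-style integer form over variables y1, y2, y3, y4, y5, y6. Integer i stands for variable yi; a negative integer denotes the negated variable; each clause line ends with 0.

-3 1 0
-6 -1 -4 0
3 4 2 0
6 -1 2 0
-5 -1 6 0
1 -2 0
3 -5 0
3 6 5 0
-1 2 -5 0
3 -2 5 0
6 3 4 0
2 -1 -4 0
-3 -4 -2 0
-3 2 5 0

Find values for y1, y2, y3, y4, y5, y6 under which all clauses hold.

Try y1 = True.
Set y2 = True and propagate.
Set y3 = True and propagate.
  then y4 is forced to False.
The remaining clauses are satisfied by y5 = True, y6 = True.
Check each clause:
  1. (y1 \/ ~y3) — y1 is true.
  2. (~y6 \/ ~y4 \/ ~y1) — ~y4 is true.
  3. (y4 \/ y3 \/ y2) — y2 is true.
  4. (y2 \/ ~y1 \/ y6) — y2 is true.
  5. (y6 \/ ~y5 \/ ~y1) — y6 is true.
  6. (~y2 \/ y1) — y1 is true.
  7. (y3 \/ ~y5) — y3 is true.
  8. (y5 \/ y6 \/ y3) — y3 is true.
  9. (y2 \/ ~y1 \/ ~y5) — y2 is true.
  10. (~y2 \/ y5 \/ y3) — y3 is true.
  11. (y3 \/ y6 \/ y4) — y3 is true.
  12. (~y4 \/ y2 \/ ~y1) — y2 is true.
  13. (~y2 \/ ~y4 \/ ~y3) — ~y4 is true.
  14. (~y3 \/ y5 \/ y2) — y2 is true.

y1=T, y2=T, y3=T, y4=F, y5=T, y6=T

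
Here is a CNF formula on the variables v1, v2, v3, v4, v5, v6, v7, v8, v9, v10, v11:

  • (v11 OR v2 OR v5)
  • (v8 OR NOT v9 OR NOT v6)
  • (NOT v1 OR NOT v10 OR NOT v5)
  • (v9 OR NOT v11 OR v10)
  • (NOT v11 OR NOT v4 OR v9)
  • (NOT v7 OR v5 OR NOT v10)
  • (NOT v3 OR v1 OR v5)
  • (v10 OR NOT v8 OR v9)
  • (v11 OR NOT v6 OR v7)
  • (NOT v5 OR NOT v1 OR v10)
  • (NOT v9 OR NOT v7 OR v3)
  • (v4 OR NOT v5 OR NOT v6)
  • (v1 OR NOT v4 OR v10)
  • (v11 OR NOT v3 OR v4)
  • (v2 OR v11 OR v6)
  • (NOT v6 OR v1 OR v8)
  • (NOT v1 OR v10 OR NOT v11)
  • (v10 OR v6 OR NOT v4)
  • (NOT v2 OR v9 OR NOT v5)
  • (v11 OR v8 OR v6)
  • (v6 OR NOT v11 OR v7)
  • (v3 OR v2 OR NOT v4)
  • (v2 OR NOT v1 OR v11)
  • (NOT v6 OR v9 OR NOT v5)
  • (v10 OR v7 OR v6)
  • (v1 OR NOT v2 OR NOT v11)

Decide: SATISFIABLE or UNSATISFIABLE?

Set v1 = False and propagate.
Set v2 = True and propagate.
  then v11 is forced to False.
Try v3 = False.
For the remaining variables, v4 = True, v5 = True, v6 = False, v7 = False, v8 = True, v9 = True, v10 = True works.
Every clause has at least one true literal under this assignment.
So v1=False  v2=True  v3=False  v4=True  v5=True  v6=False  v7=False  v8=True  v9=True  v10=True  v11=False is a satisfying assignment.

SATISFIABLE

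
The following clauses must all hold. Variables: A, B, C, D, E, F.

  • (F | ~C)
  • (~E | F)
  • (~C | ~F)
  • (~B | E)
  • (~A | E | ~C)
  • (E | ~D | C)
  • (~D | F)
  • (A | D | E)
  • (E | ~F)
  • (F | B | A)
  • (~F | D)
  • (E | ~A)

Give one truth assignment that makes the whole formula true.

A=True, B=False, C=False, D=True, E=True, F=True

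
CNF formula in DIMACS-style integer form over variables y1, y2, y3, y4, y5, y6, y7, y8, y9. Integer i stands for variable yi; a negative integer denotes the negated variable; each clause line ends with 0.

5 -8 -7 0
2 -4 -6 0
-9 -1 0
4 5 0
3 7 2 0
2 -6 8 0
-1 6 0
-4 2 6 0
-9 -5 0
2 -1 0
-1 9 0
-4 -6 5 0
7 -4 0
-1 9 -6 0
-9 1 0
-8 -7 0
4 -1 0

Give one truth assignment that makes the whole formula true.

y1 = False, y2 = True, y3 = False, y4 = True, y5 = True, y6 = False, y7 = True, y8 = False, y9 = False

Check each clause:
  1. (NOT y8 OR NOT y7 OR y5) — NOT y8 is true.
  2. (y2 OR NOT y4 OR NOT y6) — y2 is true.
  3. (NOT y1 OR NOT y9) — NOT y1 is true.
  4. (y4 OR y5) — y4 is true.
  5. (y2 OR y3 OR y7) — y2 is true.
  6. (y2 OR NOT y6 OR y8) — NOT y6 is true.
  7. (y6 OR NOT y1) — NOT y1 is true.
  8. (y2 OR y6 OR NOT y4) — y2 is true.
  9. (NOT y9 OR NOT y5) — NOT y9 is true.
  10. (y2 OR NOT y1) — y2 is true.
  11. (y9 OR NOT y1) — NOT y1 is true.
  12. (NOT y6 OR NOT y4 OR y5) — NOT y6 is true.
  13. (NOT y4 OR y7) — y7 is true.
  14. (NOT y6 OR NOT y1 OR y9) — NOT y6 is true.
  15. (NOT y9 OR y1) — NOT y9 is true.
  16. (NOT y7 OR NOT y8) — NOT y8 is true.
  17. (y4 OR NOT y1) — y4 is true.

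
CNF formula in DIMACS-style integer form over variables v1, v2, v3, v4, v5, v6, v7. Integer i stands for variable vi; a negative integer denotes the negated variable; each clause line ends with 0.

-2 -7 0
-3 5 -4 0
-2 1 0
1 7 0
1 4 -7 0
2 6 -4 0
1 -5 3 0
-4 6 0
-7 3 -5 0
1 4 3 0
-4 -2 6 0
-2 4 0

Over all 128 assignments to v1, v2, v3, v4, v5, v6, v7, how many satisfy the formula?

24

Split on v4, then v1.
  v4=1, v1=1: 8 of the 32 assignments to (v2,v3,v5,v6,v7) work.
  v4=1, v1=0: remaining (v2,v3,v5,v6,v7) ∈ {(0,0,0,1,1); (0,1,1,1,1)} — 2.
  v4=0, v1=1: v6 free; 7 ways for (v2,v3,v5,v7) × 2^1 = 14.
  v4=0, v1=0: a clause becomes empty — 0.
Total: 8 + 2 + 14 + 0 = 24.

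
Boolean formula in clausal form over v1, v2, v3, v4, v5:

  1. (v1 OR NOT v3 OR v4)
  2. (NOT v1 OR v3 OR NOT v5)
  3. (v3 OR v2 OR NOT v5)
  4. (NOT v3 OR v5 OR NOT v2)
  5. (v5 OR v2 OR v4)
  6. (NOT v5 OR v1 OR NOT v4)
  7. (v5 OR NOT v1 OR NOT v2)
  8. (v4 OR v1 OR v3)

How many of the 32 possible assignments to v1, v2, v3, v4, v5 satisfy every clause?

9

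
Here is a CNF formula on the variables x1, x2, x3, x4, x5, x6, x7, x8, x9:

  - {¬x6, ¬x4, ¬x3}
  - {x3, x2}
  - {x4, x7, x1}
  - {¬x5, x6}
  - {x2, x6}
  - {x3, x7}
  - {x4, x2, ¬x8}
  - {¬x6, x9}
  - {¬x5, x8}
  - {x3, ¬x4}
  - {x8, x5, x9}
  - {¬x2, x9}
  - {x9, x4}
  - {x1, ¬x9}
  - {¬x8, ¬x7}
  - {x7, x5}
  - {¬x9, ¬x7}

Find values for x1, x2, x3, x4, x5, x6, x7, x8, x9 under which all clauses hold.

x1 = T  x2 = T  x3 = T  x4 = F  x5 = T  x6 = T  x7 = F  x8 = T  x9 = T

x1 occurs only positively in the remaining clauses — set x1 = True.
Try x2 = True.
  then x9 is forced to True.
  then x7 is forced to False.
  then x3 is forced to True.
  then x5 is forced to True.
  then x6 is forced to True.
  then x4 is forced to False.
  then x8 is forced to True.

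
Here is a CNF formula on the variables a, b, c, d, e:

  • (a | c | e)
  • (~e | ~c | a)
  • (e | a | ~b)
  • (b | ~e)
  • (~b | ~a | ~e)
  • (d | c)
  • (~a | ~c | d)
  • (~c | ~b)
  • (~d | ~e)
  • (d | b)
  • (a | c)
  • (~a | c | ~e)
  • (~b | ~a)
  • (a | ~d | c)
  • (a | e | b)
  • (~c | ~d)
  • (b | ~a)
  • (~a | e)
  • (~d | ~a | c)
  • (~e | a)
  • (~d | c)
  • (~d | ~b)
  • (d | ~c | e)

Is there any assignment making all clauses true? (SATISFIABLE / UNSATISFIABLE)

a = True:
  propagation gives b=False; an empty clause results — contradiction.
a = False:
  propagation gives c=True, e=False, b=False; an empty clause results — contradiction.
Every branch closes, so no satisfying assignment exists.

UNSATISFIABLE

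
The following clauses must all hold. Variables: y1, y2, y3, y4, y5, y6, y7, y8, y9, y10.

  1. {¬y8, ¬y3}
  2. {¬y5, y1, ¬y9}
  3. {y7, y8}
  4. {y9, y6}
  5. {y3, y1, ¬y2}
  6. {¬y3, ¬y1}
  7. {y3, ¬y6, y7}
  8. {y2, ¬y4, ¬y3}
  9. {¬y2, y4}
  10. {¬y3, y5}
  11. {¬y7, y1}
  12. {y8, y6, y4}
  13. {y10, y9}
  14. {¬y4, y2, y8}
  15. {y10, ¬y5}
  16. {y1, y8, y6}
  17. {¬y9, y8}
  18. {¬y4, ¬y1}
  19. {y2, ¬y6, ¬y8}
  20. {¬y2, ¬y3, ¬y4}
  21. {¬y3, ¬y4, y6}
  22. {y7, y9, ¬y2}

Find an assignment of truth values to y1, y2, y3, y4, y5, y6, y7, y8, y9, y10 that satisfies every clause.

y1=1  y2=0  y3=0  y4=0  y5=1  y6=0  y7=1  y8=1  y9=1  y10=1

Check each clause:
  1. {¬y8, ¬y3} — ¬y3 is true.
  2. {¬y5, ¬y9, y1} — y1 is true.
  3. {y7, y8} — y8 is true.
  4. {y6, y9} — y9 is true.
  5. {y3, y1, ¬y2} — y1 is true.
  6. {¬y3, ¬y1} — ¬y3 is true.
  7. {¬y6, y7, y3} — ¬y6 is true.
  8. {¬y4, ¬y3, y2} — ¬y4 is true.
  9. {¬y2, y4} — ¬y2 is true.
  10. {¬y3, y5} — ¬y3 is true.
  11. {¬y7, y1} — y1 is true.
  12. {y8, y4, y6} — y8 is true.
  13. {y10, y9} — y9 is true.
  14. {y8, y2, ¬y4} — y8 is true.
  15. {¬y5, y10} — y10 is true.
  16. {y6, y1, y8} — y8 is true.
  17. {¬y9, y8} — y8 is true.
  18. {¬y4, ¬y1} — ¬y4 is true.
  19. {¬y8, y2, ¬y6} — ¬y6 is true.
  20. {¬y4, ¬y3, ¬y2} — ¬y4 is true.
  21. {¬y4, ¬y3, y6} — ¬y4 is true.
  22. {y7, y9, ¬y2} — y9 is true.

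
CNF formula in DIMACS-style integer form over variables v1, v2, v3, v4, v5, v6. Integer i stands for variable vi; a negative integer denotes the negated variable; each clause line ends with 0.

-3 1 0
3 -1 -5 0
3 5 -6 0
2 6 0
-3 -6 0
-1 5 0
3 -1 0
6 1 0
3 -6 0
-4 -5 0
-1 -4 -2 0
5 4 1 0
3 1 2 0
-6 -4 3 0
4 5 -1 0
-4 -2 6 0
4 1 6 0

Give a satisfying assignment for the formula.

v1=T  v2=T  v3=T  v4=F  v5=T  v6=F

Branch on v1: take v1 = True.
  then v5 is forced to True.
  then v3 is forced to True.
  then v6 is forced to False.
  then v2 is forced to True.
  then v4 is forced to False.
Every clause has at least one true literal under this assignment.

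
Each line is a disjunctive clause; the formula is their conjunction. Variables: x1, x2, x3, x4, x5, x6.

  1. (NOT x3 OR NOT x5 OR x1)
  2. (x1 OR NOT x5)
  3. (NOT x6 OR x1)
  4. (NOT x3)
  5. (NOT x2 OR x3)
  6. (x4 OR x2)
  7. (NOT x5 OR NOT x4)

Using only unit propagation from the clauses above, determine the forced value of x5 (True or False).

(NOT x3) is a unit clause: x3 = False.
(x3 OR NOT x2): since x3 = False, the clause reduces to (NOT x2). x2 = False.
From (x4 OR x2) and x2 = False: x4 = True.
(NOT x4 OR NOT x5): since x4 = True, the clause reduces to (NOT x5). x5 = False.

False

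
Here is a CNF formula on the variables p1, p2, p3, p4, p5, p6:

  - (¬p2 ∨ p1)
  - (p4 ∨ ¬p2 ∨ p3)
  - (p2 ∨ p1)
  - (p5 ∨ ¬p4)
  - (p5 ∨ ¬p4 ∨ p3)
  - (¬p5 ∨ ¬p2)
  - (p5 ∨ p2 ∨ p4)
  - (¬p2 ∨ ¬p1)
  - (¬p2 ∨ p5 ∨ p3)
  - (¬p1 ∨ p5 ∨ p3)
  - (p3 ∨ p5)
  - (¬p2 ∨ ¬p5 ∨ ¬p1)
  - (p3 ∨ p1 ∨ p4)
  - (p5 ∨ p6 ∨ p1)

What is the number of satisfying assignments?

8

The models are:
  p1=T p2=F p3=F p4=F p5=T p6=F
  p1=T p2=F p3=F p4=F p5=T p6=T
  p1=T p2=F p3=F p4=T p5=T p6=F
  p1=T p2=F p3=F p4=T p5=T p6=T
  p1=T p2=F p3=T p4=F p5=T p6=F
  p1=T p2=F p3=T p4=F p5=T p6=T
  p1=T p2=F p3=T p4=T p5=T p6=F
  p1=T p2=F p3=T p4=T p5=T p6=T
That's 8 in total.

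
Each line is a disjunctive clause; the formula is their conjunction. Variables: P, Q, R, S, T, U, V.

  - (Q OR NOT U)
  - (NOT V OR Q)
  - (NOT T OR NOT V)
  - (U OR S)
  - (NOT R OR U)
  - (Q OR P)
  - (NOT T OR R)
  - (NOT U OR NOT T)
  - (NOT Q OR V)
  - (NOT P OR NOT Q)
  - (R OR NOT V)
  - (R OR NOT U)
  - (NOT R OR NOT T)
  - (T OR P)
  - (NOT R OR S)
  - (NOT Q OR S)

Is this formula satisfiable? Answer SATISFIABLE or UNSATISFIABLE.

SATISFIABLE

S occurs only positively in the remaining clauses — set S = True.
Try P = True.
  then Q is forced to False.
  then U is forced to False.
  then V is forced to False.
  then R is forced to False.
  then T is forced to False.
Every clause has at least one true literal under this assignment.
So P = 1  Q = 0  R = 0  S = 1  T = 0  U = 0  V = 0 is a satisfying assignment.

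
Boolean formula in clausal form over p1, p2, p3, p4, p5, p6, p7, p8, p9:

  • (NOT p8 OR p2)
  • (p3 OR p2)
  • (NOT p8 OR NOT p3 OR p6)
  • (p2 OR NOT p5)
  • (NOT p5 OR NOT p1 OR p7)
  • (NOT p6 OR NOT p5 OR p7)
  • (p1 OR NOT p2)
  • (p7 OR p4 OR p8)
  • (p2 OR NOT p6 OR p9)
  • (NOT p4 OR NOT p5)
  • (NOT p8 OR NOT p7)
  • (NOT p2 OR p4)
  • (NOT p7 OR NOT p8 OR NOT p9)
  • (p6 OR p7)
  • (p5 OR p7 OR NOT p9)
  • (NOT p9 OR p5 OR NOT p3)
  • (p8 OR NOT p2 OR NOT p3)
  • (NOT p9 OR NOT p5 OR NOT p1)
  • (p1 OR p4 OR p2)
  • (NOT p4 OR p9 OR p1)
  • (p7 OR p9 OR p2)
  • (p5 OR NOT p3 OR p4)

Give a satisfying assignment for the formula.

p1 = True  p2 = True  p3 = False  p4 = True  p5 = False  p6 = False  p7 = True  p8 = False  p9 = False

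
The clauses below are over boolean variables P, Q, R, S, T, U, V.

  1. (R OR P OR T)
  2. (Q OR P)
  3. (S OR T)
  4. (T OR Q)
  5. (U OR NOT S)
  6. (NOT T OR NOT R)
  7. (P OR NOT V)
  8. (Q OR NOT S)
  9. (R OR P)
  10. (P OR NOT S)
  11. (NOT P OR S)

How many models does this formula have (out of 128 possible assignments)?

The models are:
  P=T Q=T R=F S=T T=F U=T V=F
  P=T Q=T R=F S=T T=F U=T V=T
  P=T Q=T R=F S=T T=T U=T V=F
  P=T Q=T R=F S=T T=T U=T V=T
  P=T Q=T R=T S=T T=F U=T V=F
  P=T Q=T R=T S=T T=F U=T V=T
That's 6 in total.

6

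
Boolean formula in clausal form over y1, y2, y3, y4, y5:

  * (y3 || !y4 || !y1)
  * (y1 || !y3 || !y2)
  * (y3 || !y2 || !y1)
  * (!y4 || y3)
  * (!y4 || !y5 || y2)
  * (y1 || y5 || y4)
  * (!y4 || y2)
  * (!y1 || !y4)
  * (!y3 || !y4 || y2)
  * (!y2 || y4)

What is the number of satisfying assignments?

6

The models are:
  y1=F y2=F y3=F y4=F y5=T
  y1=F y2=F y3=T y4=F y5=T
  y1=T y2=F y3=F y4=F y5=F
  y1=T y2=F y3=F y4=F y5=T
  y1=T y2=F y3=T y4=F y5=F
  y1=T y2=F y3=T y4=F y5=T
Count: 6.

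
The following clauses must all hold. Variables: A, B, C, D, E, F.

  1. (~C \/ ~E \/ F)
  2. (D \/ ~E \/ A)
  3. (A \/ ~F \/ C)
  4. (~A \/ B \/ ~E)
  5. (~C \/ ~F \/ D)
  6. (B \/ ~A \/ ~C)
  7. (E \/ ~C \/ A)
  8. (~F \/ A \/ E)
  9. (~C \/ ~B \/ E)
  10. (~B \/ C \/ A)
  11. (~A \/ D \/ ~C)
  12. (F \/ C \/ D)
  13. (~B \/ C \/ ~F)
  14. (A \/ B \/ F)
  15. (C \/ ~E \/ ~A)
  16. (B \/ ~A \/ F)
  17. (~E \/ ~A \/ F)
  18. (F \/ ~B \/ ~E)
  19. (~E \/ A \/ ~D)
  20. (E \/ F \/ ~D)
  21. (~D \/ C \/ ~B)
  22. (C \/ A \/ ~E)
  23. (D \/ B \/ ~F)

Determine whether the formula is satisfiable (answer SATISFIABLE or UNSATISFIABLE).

Set A = True and propagate.
Branch on B: take B = False.
  then E is forced to False.
  then C is forced to False.
  then F is forced to True.
  then D is forced to True.
So A=1  B=0  C=0  D=1  E=0  F=1 is a satisfying assignment.

SATISFIABLE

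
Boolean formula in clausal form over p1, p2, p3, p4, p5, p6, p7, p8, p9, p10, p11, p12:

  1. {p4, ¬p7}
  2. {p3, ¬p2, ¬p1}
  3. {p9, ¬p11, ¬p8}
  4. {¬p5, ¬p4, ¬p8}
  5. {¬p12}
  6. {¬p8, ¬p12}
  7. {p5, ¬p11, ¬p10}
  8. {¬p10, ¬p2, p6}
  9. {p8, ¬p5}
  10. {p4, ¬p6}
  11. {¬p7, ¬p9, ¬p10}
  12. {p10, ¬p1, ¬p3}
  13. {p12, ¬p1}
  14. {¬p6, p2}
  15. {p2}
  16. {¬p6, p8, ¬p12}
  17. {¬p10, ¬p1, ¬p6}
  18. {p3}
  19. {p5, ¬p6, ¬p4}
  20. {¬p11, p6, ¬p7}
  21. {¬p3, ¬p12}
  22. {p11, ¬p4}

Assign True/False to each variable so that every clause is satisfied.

p1=0, p2=1, p3=1, p4=0, p5=0, p6=0, p7=0, p8=0, p9=0, p10=0, p11=1, p12=0

Unit propagation: (¬p12) forces p12 = False.
Unit propagation: (¬p1) forces p1 = False.
Unit propagation: (p2) forces p2 = True.
(p3) is a unit clause, so p3 = True.
Pure literal: p7 appears only negated; assign p7 = False.
p10 occurs only negated in the remaining clauses — set p10 = False.
Set p4 = False and propagate.
  then p6 is forced to False.
Try p5 = False.
Try p8 = False.
p9, p11 are now unconstrained; take p9 = False, p11 = True.
Every clause has at least one true literal under this assignment.
Check each clause:
  1. {p4, ¬p7} — ¬p7 is true.
  2. {¬p1, ¬p2, p3} — p3 is true.
  3. {p9, ¬p8, ¬p11} — ¬p8 is true.
  4. {¬p4, ¬p8, ¬p5} — ¬p8 is true.
  5. {¬p12} — ¬p12 is true.
  6. {¬p12, ¬p8} — ¬p8 is true.
  7. {p5, ¬p10, ¬p11} — ¬p10 is true.
  8. {¬p2, p6, ¬p10} — ¬p10 is true.
  9. {p8, ¬p5} — ¬p5 is true.
  10. {¬p6, p4} — ¬p6 is true.
  11. {¬p10, ¬p9, ¬p7} — ¬p7 is true.
  12. {¬p1, p10, ¬p3} — ¬p1 is true.
  13. {¬p1, p12} — ¬p1 is true.
  14. {p2, ¬p6} — p2 is true.
  15. {p2} — p2 is true.
  16. {¬p12, ¬p6, p8} — ¬p6 is true.
  17. {¬p6, ¬p1, ¬p10} — ¬p6 is true.
  18. {p3} — p3 is true.
  19. {¬p6, ¬p4, p5} — ¬p6 is true.
  20. {¬p11, ¬p7, p6} — ¬p7 is true.
  21. {¬p12, ¬p3} — ¬p12 is true.
  22. {p11, ¬p4} — p11 is true.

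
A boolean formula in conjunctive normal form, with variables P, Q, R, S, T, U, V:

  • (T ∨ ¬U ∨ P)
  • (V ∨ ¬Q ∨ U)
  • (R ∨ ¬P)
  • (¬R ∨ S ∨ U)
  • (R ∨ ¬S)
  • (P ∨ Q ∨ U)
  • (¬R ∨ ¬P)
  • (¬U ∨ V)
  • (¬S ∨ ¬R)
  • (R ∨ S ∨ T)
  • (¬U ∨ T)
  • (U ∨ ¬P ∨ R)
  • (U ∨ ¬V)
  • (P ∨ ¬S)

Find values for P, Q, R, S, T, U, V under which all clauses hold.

P=F, Q=F, R=F, S=F, T=T, U=T, V=T

Check each clause:
  1. (T ∨ P ∨ ¬U) — T is true.
  2. (U ∨ ¬Q ∨ V) — ¬Q is true.
  3. (¬P ∨ R) — ¬P is true.
  4. (¬R ∨ U ∨ S) — ¬R is true.
  5. (¬S ∨ R) — ¬S is true.
  6. (P ∨ Q ∨ U) — U is true.
  7. (¬R ∨ ¬P) — ¬R is true.
  8. (¬U ∨ V) — V is true.
  9. (¬S ∨ ¬R) — ¬S is true.
  10. (T ∨ R ∨ S) — T is true.
  11. (¬U ∨ T) — T is true.
  12. (U ∨ ¬P ∨ R) — ¬P is true.
  13. (¬V ∨ U) — U is true.
  14. (¬S ∨ P) — ¬S is true.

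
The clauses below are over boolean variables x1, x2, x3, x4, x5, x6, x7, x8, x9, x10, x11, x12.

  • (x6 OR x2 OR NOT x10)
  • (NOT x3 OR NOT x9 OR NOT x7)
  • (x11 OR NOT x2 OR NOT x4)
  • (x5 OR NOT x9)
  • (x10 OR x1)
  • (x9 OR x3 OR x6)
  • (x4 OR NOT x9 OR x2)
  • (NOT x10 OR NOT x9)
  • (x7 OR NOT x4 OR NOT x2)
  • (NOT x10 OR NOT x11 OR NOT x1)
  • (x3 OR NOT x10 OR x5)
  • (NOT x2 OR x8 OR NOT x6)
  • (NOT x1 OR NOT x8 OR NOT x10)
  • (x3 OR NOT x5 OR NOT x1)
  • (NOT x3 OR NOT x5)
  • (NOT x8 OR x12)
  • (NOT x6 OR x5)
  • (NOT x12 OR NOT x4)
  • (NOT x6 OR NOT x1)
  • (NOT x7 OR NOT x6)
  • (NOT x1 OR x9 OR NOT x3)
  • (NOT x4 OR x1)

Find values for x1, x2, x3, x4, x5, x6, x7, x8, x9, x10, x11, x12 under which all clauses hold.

Branch on x1: take x1 = False.
  then x10 is forced to True.
  then x9 is forced to False.
  then x4 is forced to False.
Branch on x2: take x2 = True.
Set x3 = False and propagate.
  then x6 is forced to True.
  then x5 is forced to True.
  then x8 is forced to True.
  then x12 is forced to True.
  then x7 is forced to False.
x11 is now unconstrained; take x11 = False.
Every clause has at least one true literal under this assignment.
Check each clause:
  1. (x2 OR NOT x10 OR x6) — x2 is true.
  2. (NOT x9 OR NOT x7 OR NOT x3) — NOT x7 is true.
  3. (NOT x4 OR x11 OR NOT x2) — NOT x4 is true.
  4. (x5 OR NOT x9) — x5 is true.
  5. (x10 OR x1) — x10 is true.
  6. (x3 OR x9 OR x6) — x6 is true.
  7. (x2 OR x4 OR NOT x9) — x2 is true.
  8. (NOT x9 OR NOT x10) — NOT x9 is true.
  9. (x7 OR NOT x2 OR NOT x4) — NOT x4 is true.
  10. (NOT x1 OR NOT x10 OR NOT x11) — NOT x11 is true.
  11. (x3 OR NOT x10 OR x5) — x5 is true.
  12. (NOT x6 OR x8 OR NOT x2) — x8 is true.
  13. (NOT x8 OR NOT x1 OR NOT x10) — NOT x1 is true.
  14. (x3 OR NOT x1 OR NOT x5) — NOT x1 is true.
  15. (NOT x5 OR NOT x3) — NOT x3 is true.
  16. (x12 OR NOT x8) — x12 is true.
  17. (x5 OR NOT x6) — x5 is true.
  18. (NOT x4 OR NOT x12) — NOT x4 is true.
  19. (NOT x1 OR NOT x6) — NOT x1 is true.
  20. (NOT x6 OR NOT x7) — NOT x7 is true.
  21. (NOT x1 OR NOT x3 OR x9) — NOT x3 is true.
  22. (x1 OR NOT x4) — NOT x4 is true.

x1=F, x2=T, x3=F, x4=F, x5=T, x6=T, x7=F, x8=T, x9=F, x10=T, x11=F, x12=T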